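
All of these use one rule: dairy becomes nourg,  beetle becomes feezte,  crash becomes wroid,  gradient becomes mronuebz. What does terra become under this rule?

zerro

d(3)→n(13) and a(0)→o(14) fit y≡17x+14 (mod 26); the inverse of 17 mod 26 is 23. Each letter's alphabet position (a=0..z=25) is mapped through 17·x+14 mod 26 — an affine cipher.
On terra: t(19)→17·19+14≡25=z; e(4)→17·4+14≡4=e; r(17)→17·17+14≡17=r; r(17)→17·17+14≡17=r; a(0)→17·0+14≡14=o (all mod 26).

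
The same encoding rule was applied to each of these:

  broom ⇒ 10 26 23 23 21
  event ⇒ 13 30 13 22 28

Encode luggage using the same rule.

20 29 15 15 9 15 13

b is letter #2 and maps to 10: an offset of 8. Letters become their 1-based position plus 8 (so a→9, b→10, …).
Applying it to luggage: l=12→20, u=21→29, g=7→15, g=7→15, a=1→9, g=7→15, e=5→13.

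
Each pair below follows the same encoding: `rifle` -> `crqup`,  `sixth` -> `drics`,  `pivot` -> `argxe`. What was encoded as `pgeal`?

Shifts by position in rifle: pos 0: r→c (+11), pos 1: i→r (+9), pos 2: f→q (+11), pos 3: l→u (+9) — repeating every 2. It's a Vigenère-style cipher with numeric key [11,9]: position i shifts by key[i mod 2].
Reversing it on pgeal: p−11=e, g−9=x, e−11=t, a−9=r, l−11=a.

extra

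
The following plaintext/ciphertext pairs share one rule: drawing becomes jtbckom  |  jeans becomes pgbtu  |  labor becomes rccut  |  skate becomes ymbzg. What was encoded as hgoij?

bench

Shifts by position in drawing: pos 0: d→j (+6), pos 1: r→t (+2), pos 2: a→b (+1), pos 3: w→c (+6), pos 4: i→k (+2), pos 5: n→o (+1) — repeating every 3. A repeating key of period 3 is used — shifts +6, +2, +1 over and over.
Undoing it on hgoij: h−6=b, g−2=e, o−1=n, i−6=c, j−2=h.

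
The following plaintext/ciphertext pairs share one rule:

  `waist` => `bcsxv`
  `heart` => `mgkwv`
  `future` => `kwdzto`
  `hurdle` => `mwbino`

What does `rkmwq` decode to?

A repeating key of period 3 is used — shifts +5, +2, +10 over and over.
Decoding rkmwq: r−5=m, k−2=i, m−10=c, w−5=r, q−2=o.

micro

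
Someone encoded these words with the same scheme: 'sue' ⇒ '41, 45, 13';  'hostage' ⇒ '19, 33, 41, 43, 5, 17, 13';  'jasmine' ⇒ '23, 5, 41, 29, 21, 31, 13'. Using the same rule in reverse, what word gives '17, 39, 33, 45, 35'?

group

s(#19)→41 and u(#21)→45: differences scale by 2, so n = 2·pos + 3. Each letter becomes 2×(its alphabet position, a=1..z=26) + 3.
Decoding 17, 39, 33, 45, 35: 17→(17−3)÷2=7=g, 39→(39−3)÷2=18=r, 33→(33−3)÷2=15=o, 45→(45−3)÷2=21=u, 35→(35−3)÷2=16=p.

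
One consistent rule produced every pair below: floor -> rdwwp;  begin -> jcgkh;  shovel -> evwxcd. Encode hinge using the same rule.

vkhgc

f(5)→r(17) and l(11)→d(3) fit y≡15x+20 (mod 26); the inverse of 15 mod 26 is 7. Treating letters as 0–25, the rule is x ↦ 15x + 20 (mod 26).
On hinge: h(7)→15·7+20≡21=v; i(8)→15·8+20≡10=k; n(13)→15·13+20≡7=h; g(6)→15·6+20≡6=g; e(4)→15·4+20≡2=c (all mod 26).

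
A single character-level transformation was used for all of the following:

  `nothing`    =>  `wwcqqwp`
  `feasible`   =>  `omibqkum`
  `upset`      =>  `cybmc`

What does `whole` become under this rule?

fqwum

The shift depends on letter class: consonant n→w is +9, but vowel o→w is +8. The rule splits by letter class: vowels +8, consonants +9.
Applying it to whole: w(cons)+9=f, h(cons)+9=q, o(vowel)+8=w, l(cons)+9=u, e(vowel)+8=m.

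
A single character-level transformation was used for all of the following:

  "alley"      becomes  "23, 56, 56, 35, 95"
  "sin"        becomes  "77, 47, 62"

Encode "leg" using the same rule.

a(#1)→23 and l(#12)→56: differences scale by 3, so n = 3·pos + 20. Each letter becomes 3×(its alphabet position, a=1..z=26) + 20.
For leg: l=12→56, e=5→35, g=7→41.

56, 35, 41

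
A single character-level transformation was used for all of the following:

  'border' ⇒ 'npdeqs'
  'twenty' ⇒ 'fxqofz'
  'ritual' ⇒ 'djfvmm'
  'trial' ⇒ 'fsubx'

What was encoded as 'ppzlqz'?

Shifts by position in border: pos 0: b→n (+12), pos 1: o→p (+1), pos 2: r→d (+12), pos 3: d→e (+1) — repeating every 2. It's a Vigenère-style cipher with numeric key [12,1]: position i shifts by key[i mod 2].
Undoing it on ppzlqz: p−12=d, p−1=o, z−12=n, l−1=k, q−12=e, z−1=y.

donkey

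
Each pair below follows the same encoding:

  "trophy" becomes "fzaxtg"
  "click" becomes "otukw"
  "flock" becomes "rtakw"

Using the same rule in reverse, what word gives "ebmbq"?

state

Shifts by position in trophy: pos 0: t→f (+12), pos 1: r→z (+8), pos 2: o→a (+12), pos 3: p→x (+8) — repeating every 2. A repeating key of period 2 is used — shifts +12, +8 over and over.
Decoding ebmbq: e−12=s, b−8=t, m−12=a, b−8=t, q−12=e.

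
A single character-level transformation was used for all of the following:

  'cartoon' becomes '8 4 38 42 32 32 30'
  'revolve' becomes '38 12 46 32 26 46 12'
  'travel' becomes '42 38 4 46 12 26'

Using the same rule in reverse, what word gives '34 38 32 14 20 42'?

Each letter becomes 2×(its alphabet position, a=1..z=26) + 2.
Reversing it on 34 38 32 14 20 42: 34→(34−2)÷2=16=p, 38→(38−2)÷2=18=r, 32→(32−2)÷2=15=o, 14→(14−2)÷2=6=f, 20→(20−2)÷2=9=i, 42→(42−2)÷2=20=t.

profit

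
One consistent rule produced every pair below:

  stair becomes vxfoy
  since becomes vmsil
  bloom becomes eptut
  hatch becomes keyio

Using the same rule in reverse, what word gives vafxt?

swarm

Letter i (0-indexed) is shifted by i+3, so successive shifts are 3, 4, 5, ….
Reversing it on vafxt: v−3=s, a−4=w, f−5=a, x−6=r, t−7=m.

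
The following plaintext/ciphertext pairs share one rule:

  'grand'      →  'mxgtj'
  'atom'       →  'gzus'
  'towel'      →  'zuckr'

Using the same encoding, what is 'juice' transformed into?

Compare letters: g→m is +6, r→x is +6, a→g is +6 — a constant shift. Each letter is shifted forward by 6 in the alphabet (a Caesar shift of +6).
On juice: j+6=p, u+6=a, i+6=o, c+6=i, e+6=k.

paoik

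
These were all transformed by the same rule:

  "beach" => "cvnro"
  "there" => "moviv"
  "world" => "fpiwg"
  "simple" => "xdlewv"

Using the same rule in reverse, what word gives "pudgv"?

oxide

b(1)→c(2) and e(4)→v(21) fit y≡15x+13 (mod 26); the inverse of 15 mod 26 is 7. This is an affine cipher: with a=0,…,z=25, each position x becomes (15x+13) mod 26.
Undoing it on pudgv: p(15)→7·(15−13)≡14=o; u(20)→7·(20−13)≡23=x; d(3)→7·(3−13)≡8=i; g(6)→7·(6−13)≡3=d; v(21)→7·(21−13)≡4=e (all mod 26).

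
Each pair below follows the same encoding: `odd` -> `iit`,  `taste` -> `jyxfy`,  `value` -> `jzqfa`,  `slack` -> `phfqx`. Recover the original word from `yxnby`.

twist

The output letters match the input read backwards, each shifted +5: odd reversed is ddo. Read the word backwards and shift each letter +5.
Reversing it on yxnby: shift back: y−5=t, x−5=s, n−5=i, b−5=w, y−5=t → tsiwt; then reverse → twist.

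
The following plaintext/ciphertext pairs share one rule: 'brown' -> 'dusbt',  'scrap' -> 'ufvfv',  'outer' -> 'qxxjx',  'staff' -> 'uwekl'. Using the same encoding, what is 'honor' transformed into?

jrrtx

In brown: b→d is +2, r→u is +3, o→s is +4, w→b is +5 — the shift increases by 1 each position. Each letter shifts forward by (position + 2), i.e. 2, 3, 4, … — the shift grows by one for each successive letter.
Applying it to honor: h+2=j, o+3=r, n+4=r, o+5=t, r+6=x.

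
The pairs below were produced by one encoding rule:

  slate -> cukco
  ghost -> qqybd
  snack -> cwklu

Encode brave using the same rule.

A repeating key of period 2 is used — shifts +10, +9 over and over.
On brave: b+10=l, r+9=a, a+10=k, v+9=e, e+10=o.

lakeo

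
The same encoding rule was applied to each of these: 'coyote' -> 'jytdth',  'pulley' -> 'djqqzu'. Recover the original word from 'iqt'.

old

Read the word backwards and shift each letter +5.
Undoing it on iqt: shift back: i−5=d, q−5=l, t−5=o → dlo; then reverse → old.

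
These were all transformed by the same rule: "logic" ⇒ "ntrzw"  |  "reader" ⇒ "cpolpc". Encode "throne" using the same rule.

Read the word backwards and shift each letter +11.
For throne: reverse → enorht; then shift: e+11=p, n+11=y, o+11=z, r+11=c, h+11=s, t+11=e.

pyzcse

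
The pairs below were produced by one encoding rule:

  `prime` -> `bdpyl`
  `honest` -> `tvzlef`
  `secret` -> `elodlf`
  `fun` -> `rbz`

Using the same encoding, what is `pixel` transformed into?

The shift depends on letter class: consonant p→b is +12, but vowel i→p is +7. Two shifts are in play — +7 for a/e/i/o/u, +12 for every other letter.
Applying it to pixel: p(cons)+12=b, i(vowel)+7=p, x(cons)+12=j, e(vowel)+7=l, l(cons)+12=x.

bpjlx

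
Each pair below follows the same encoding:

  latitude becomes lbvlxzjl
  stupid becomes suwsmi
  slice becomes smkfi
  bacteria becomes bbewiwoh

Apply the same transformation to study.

suwgc

In latitude: l→l is +0, a→b is +1, t→v is +2, i→l is +3 — the shift increases by 1 each position. Each letter shifts forward by its position index (0, 1, 2, …) — the shift grows by one for each successive letter.
Applying it to study: s+0=s, t+1=u, u+2=w, d+3=g, y+4=c.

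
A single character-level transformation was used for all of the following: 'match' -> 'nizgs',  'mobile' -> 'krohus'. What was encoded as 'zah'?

Two steps: reverse the string, then apply a Caesar shift of +6.
Reversing it on zah: shift back: z−6=t, a−6=u, h−6=b → tub; then reverse → but.

but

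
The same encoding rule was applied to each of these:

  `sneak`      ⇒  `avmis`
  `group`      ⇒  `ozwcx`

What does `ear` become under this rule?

Compare letters: s→a is +8, n→v is +8, e→m is +8 — a constant shift. It's a constant shift of +8 (ROT8).
On ear: e+8=m, a+8=i, r+8=z.

miz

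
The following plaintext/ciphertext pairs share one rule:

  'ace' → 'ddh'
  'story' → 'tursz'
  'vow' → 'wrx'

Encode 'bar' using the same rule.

cds

The shift depends on letter class: consonant c→d is +1, but vowel a→d is +3. Vowels shift forward by 3 and consonants shift forward by 1.
On bar: b(cons)+1=c, a(vowel)+3=d, r(cons)+1=s.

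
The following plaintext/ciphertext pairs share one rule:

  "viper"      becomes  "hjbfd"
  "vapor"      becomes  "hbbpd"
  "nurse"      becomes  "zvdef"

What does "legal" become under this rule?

xfsbx

The shift depends on letter class: consonant v→h is +12, but vowel i→j is +1. Vowels shift forward by 1 and consonants shift forward by 12.
Applying it to legal: l(cons)+12=x, e(vowel)+1=f, g(cons)+12=s, a(vowel)+1=b, l(cons)+12=x.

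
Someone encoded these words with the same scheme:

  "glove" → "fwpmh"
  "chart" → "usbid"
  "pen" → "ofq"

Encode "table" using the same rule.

fmcbu

The output letters match the input read backwards, each shifted +1: glove reversed is evolg. The word is reversed, then every letter is shifted forward by 1.
For table: reverse → elbat; then shift: e+1=f, l+1=m, b+1=c, a+1=b, t+1=u.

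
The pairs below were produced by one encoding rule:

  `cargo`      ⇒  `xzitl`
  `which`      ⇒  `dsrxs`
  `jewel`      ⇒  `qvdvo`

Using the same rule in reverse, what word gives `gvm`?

ten

Each pair mirrors across the alphabet (c↔x, a↔z, r↔i): positions sum to 25. Each letter is replaced by its mirror in the alphabet: a↔z, b↔y, c↔x, and so on (the Atbash cipher).
Reversing it on gvm: g↔t, v↔e, m↔n.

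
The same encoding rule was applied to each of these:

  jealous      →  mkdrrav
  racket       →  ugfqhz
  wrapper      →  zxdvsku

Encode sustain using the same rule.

Shifts by position in jealous: pos 0: j→m (+3), pos 1: e→k (+6), pos 2: a→d (+3), pos 3: l→r (+6) — repeating every 2. It's a Vigenère-style cipher with numeric key [3,6]: position i shifts by key[i mod 2].
For sustain: s+3=v, u+6=a, s+3=v, t+6=z, a+3=d, i+6=o, n+3=q.

vavzdoq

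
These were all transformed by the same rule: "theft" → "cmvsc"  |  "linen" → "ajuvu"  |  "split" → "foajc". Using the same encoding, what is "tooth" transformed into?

crrcm

Each letter's alphabet position (a=0..z=25) is mapped through 23·x+7 mod 26 — an affine cipher.
On tooth: t(19)→23·19+7≡2=c; o(14)→23·14+7≡17=r; o(14)→23·14+7≡17=r; t(19)→23·19+7≡2=c; h(7)→23·7+7≡12=m (all mod 26).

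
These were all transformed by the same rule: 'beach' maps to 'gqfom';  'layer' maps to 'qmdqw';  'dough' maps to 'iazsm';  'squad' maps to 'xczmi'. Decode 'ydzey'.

trust

The shifts repeat in a cycle of length 2: positions 0,1,… shift by +5, +12, then the pattern repeats.
Decoding ydzey: y−5=t, d−12=r, z−5=u, e−12=s, y−5=t.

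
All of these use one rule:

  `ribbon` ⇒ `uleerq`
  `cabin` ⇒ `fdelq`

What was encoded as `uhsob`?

reply

Compare letters: r→u is +3, i→l is +3, b→e is +3 — a constant shift. It's a constant shift of +3 (ROT3).
Reversing it on uhsob: u−3=r, h−3=e, s−3=p, o−3=l, b−3=y.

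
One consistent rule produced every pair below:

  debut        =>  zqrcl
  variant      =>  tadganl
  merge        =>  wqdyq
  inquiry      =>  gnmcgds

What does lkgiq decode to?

d(3)→z(25) and e(4)→q(16) fit y≡17x+0 (mod 26); the inverse of 17 mod 26 is 23. This is an affine cipher: with a=0,…,z=25, each position x becomes (17x+0) mod 26.
Reversing it on lkgiq: l(11)→23·(11−0)≡19=t; k(10)→23·(10−0)≡22=w; g(6)→23·(6−0)≡8=i; i(8)→23·(8−0)≡2=c; q(16)→23·(16−0)≡4=e (all mod 26).

twice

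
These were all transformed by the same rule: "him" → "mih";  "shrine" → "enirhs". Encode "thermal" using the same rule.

It's just the letters in reverse order.
For thermal: reverse → lamreht.

lamreht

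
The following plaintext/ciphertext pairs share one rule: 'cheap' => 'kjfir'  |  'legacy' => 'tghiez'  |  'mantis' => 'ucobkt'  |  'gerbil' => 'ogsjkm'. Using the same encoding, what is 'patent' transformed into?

It's a Vigenère-style cipher with numeric key [8,2,1]: position i shifts by key[i mod 3].
For patent: p+8=x, a+2=c, t+1=u, e+8=m, n+2=p, t+1=u.

xcumpu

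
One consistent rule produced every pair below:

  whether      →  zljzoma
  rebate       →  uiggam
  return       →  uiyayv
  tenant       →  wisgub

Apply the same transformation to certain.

fiwzhqw

In whether: w→z is +3, h→l is +4, e→j is +5, t→z is +6 — the shift increases by 1 each position. Letter i (0-indexed) is shifted by i+3, so successive shifts are 3, 4, 5, ….
On certain: c+3=f, e+4=i, r+5=w, t+6=z, a+7=h, i+8=q, n+9=w.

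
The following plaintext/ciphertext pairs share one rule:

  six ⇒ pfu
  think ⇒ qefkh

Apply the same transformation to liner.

Every letter moves 23 places later in the alphabet, wrapping around z→a.
For liner: l+23=i, i+23=f, n+23=k, e+23=b, r+23=o.

ifkbo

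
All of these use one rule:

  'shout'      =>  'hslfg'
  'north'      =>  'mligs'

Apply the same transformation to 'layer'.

Letters are reflected about the middle of the alphabet (position → 25−position): Atbash.
On layer: l↔o, a↔z, y↔b, e↔v, r↔i.

ozbvi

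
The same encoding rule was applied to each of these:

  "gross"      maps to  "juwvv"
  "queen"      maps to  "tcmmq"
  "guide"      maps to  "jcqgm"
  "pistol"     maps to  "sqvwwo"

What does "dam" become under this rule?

The shift depends on letter class: consonant g→j is +3, but vowel o→w is +8. The rule splits by letter class: vowels +8, consonants +3.
Applying it to dam: d(cons)+3=g, a(vowel)+8=i, m(cons)+3=p.

gip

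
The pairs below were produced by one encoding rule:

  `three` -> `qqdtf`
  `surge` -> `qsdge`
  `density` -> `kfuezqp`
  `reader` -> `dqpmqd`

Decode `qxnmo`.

Read the word backwards and shift each letter +12.
Reversing it on qxnmo: shift back: q−12=e, x−12=l, n−12=b, m−12=a, o−12=c → elbac; then reverse → cable.

cable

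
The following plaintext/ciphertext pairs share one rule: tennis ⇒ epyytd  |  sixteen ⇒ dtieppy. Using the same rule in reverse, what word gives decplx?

This is a Caesar cipher with shift 11.
Reversing it on decplx: d−11=s, e−11=t, c−11=r, p−11=e, l−11=a, x−11=m.

stream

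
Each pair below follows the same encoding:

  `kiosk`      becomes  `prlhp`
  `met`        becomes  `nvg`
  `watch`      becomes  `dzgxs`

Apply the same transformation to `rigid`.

irtrw

Letters are reflected about the middle of the alphabet (position → 25−position): Atbash.
Applying it to rigid: r↔i, i↔r, g↔t, i↔r, d↔w.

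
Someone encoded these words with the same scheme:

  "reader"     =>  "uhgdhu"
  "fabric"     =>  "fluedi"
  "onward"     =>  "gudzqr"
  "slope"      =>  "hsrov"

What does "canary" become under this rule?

budqdf

Two steps: reverse the string, then apply a Caesar shift of +3.
On canary: reverse → yranac; then shift: y+3=b, r+3=u, a+3=d, n+3=q, a+3=d, c+3=f.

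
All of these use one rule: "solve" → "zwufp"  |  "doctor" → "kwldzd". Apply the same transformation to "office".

vnosnq

In solve: s→z is +7, o→w is +8, l→u is +9, v→f is +10 — the shift increases by 1 each position. Each letter shifts forward by (position + 7), i.e. 7, 8, 9, … — the shift grows by one for each successive letter.
On office: o+7=v, f+8=n, f+9=o, i+10=s, c+11=n, e+12=q.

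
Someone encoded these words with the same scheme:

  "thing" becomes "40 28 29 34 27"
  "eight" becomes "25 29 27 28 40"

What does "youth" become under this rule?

t is letter #20 and maps to 40: an offset of 20. Each letter is replaced by its alphabet position (a=1..z=26) + 20.
Applying it to youth: y=25→45, o=15→35, u=21→41, t=20→40, h=8→28.

45 35 41 40 28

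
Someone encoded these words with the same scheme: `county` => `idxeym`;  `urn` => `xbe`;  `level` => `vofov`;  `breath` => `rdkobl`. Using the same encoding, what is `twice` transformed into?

The output letters match the input read backwards, each shifted +10: county reversed is ytnuoc. Read the word backwards and shift each letter +10.
For twice: reverse → eciwt; then shift: e+10=o, c+10=m, i+10=s, w+10=g, t+10=d.

omsgd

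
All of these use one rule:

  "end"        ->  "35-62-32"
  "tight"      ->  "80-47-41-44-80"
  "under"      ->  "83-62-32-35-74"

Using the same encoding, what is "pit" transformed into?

68-47-80

e(#5)→35 and n(#14)→62: differences scale by 3, so n = 3·pos + 20. With a=1..z=26, the number is 3·pos + 20.
On pit: p=16→68, i=9→47, t=20→80.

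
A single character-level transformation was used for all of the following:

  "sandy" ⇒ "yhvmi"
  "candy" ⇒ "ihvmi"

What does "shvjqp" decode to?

manage

In sandy: s→y is +6, a→h is +7, n→v is +8, d→m is +9 — the shift increases by 1 each position. Letter i (0-indexed) is shifted by i+6, so successive shifts are 6, 7, 8, ….
Decoding shvjqp: s−6=m, h−7=a, v−8=n, j−9=a, q−10=g, p−11=e.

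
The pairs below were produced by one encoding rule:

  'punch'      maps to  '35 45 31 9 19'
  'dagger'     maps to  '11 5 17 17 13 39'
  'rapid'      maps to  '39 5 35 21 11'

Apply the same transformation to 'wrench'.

49 39 13 31 9 19

p(#16)→35 and u(#21)→45: differences scale by 2, so n = 2·pos + 3. Each letter becomes 2×(its alphabet position, a=1..z=26) + 3.
For wrench: w=23→49, r=18→39, e=5→13, n=14→31, c=3→9, h=8→19.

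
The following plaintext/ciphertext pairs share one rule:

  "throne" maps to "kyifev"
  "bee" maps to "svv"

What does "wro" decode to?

fax

This is a Caesar cipher with shift 17.
Decoding wro: w−17=f, r−17=a, o−17=x.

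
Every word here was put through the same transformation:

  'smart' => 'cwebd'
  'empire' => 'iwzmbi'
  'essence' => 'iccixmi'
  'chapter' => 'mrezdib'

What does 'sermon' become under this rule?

Two shifts are in play — +4 for a/e/i/o/u, +10 for every other letter.
On sermon: s(cons)+10=c, e(vowel)+4=i, r(cons)+10=b, m(cons)+10=w, o(vowel)+4=s, n(cons)+10=x.

cibwsx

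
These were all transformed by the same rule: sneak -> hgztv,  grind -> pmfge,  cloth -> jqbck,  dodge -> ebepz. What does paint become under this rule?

wtfgc

s(18)→h(7) and n(13)→g(6) fit y≡21x+19 (mod 26); the inverse of 21 mod 26 is 5. Treating letters as 0–25, the rule is x ↦ 21x + 19 (mod 26).
For paint: p(15)→21·15+19≡22=w; a(0)→21·0+19≡19=t; i(8)→21·8+19≡5=f; n(13)→21·13+19≡6=g; t(19)→21·19+19≡2=c (all mod 26).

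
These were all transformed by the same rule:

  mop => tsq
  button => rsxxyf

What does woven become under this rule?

rizsa

The output letters match the input read backwards, each shifted +4: mop reversed is pom. The word is reversed, then every letter is shifted forward by 4.
For woven: reverse → nevow; then shift: n+4=r, e+4=i, v+4=z, o+4=s, w+4=a.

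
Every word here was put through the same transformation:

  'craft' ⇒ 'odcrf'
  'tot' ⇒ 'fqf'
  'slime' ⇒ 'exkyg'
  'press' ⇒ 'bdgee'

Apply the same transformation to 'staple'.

efcbxg

The shift depends on letter class: consonant c→o is +12, but vowel a→c is +2. Two shifts are in play — +2 for a/e/i/o/u, +12 for every other letter.
For staple: s(cons)+12=e, t(cons)+12=f, a(vowel)+2=c, p(cons)+12=b, l(cons)+12=x, e(vowel)+2=g.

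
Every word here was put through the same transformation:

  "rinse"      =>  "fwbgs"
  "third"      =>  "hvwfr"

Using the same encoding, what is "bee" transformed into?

Compare letters: r→f is +14, i→w is +14, n→b is +14 — a constant shift. Each letter is shifted forward by 14 in the alphabet (a Caesar shift of +14).
Applying it to bee: b+14=p, e+14=s, e+14=s.

pss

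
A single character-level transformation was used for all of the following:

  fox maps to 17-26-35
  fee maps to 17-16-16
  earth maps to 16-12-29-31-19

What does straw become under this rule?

30-31-29-12-34

f is letter #6 and maps to 17: an offset of 11. Each letter is replaced by its alphabet position (a=1..z=26) + 11.
Applying it to straw: s=19→30, t=20→31, r=18→29, a=1→12, w=23→34.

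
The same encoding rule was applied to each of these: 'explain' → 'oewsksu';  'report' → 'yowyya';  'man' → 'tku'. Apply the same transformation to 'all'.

The shift depends on letter class: consonant x→e is +7, but vowel e→o is +10. Two shifts are in play — +10 for a/e/i/o/u, +7 for every other letter.
On all: a(vowel)+10=k, l(cons)+7=s, l(cons)+7=s.

kss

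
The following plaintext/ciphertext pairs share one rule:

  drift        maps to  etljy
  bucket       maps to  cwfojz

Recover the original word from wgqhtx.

vendor

In drift: d→e is +1, r→t is +2, i→l is +3, f→j is +4 — the shift increases by 1 each position. The shift increases by 1 at each position, starting from +1: 1, 2, 3, ….
Undoing it on wgqhtx: w−1=v, g−2=e, q−3=n, h−4=d, t−5=o, x−6=r.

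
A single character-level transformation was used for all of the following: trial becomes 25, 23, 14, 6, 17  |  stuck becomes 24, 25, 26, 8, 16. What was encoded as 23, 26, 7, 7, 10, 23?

rubber

t is letter #20 and maps to 25: an offset of 5. Letters become their 1-based position plus 5 (so a→6, b→7, …).
Undoing it on 23, 26, 7, 7, 10, 23: 23→(23−5)÷1=18=r, 26→(26−5)÷1=21=u, 7→(7−5)÷1=2=b, 7→(7−5)÷1=2=b, 10→(10−5)÷1=5=e, 23→(23−5)÷1=18=r.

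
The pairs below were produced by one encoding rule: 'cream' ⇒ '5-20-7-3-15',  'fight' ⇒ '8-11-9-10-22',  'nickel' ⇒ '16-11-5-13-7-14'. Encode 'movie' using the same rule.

15-17-24-11-7

c is letter #3 and maps to 5: an offset of 2. Letters become their 1-based position plus 2 (so a→3, b→4, …).
For movie: m=13→15, o=15→17, v=22→24, i=9→11, e=5→7.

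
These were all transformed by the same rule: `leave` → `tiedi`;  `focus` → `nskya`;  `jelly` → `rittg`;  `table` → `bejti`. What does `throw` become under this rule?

The rule splits by letter class: vowels +4, consonants +8.
Applying it to throw: t(cons)+8=b, h(cons)+8=p, r(cons)+8=z, o(vowel)+4=s, w(cons)+8=e.

bpzse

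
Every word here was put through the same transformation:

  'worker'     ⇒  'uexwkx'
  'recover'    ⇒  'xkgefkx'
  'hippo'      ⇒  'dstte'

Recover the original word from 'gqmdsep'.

w(22)→u(20) and o(14)→e(4) fit y≡15x+2 (mod 26); the inverse of 15 mod 26 is 7. Treating letters as 0–25, the rule is x ↦ 15x + 2 (mod 26).
Undoing it on gqmdsep: g(6)→7·(6−2)≡2=c; q(16)→7·(16−2)≡20=u; m(12)→7·(12−2)≡18=s; d(3)→7·(3−2)≡7=h; s(18)→7·(18−2)≡8=i; e(4)→7·(4−2)≡14=o; p(15)→7·(15−2)≡13=n (all mod 26).

cushion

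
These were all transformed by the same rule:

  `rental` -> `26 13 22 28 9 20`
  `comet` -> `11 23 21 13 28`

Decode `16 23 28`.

hot

r is letter #18 and maps to 26: an offset of 8. The number is (letter's place in the alphabet, a=1) + 8.
Reversing it on 16 23 28: 16→(16−8)÷1=8=h, 23→(23−8)÷1=15=o, 28→(28−8)÷1=20=t.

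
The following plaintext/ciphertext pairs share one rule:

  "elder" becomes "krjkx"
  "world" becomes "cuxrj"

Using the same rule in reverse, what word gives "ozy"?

Compare letters: e→k is +6, l→r is +6, d→j is +6 — a constant shift. It's a constant shift of +6 (ROT6).
Reversing it on ozy: o−6=i, z−6=t, y−6=s.

its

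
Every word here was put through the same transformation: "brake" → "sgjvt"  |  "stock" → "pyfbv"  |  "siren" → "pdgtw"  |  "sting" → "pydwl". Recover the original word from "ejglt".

large

b(1)→s(18) and r(17)→g(6) fit y≡9x+9 (mod 26); the inverse of 9 mod 26 is 3. Treating letters as 0–25, the rule is x ↦ 9x + 9 (mod 26).
Undoing it on ejglt: e(4)→3·(4−9)≡11=l; j(9)→3·(9−9)≡0=a; g(6)→3·(6−9)≡17=r; l(11)→3·(11−9)≡6=g; t(19)→3·(19−9)≡4=e (all mod 26).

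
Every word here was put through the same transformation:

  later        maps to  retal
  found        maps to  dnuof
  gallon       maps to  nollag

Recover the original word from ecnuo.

ounce

The output letters match the input read backwards: later reversed is retal. The word is simply reversed.
Decoding ecnuo: then reverse → ounce.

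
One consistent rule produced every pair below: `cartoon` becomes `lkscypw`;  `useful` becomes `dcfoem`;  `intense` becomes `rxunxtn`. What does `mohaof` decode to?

degree

Shifts by position in cartoon: pos 0: c→l (+9), pos 1: a→k (+10), pos 2: r→s (+1), pos 3: t→c (+9), pos 4: o→y (+10), pos 5: o→p (+1) — repeating every 3. It's a Vigenère-style cipher with numeric key [9,10,1]: position i shifts by key[i mod 3].
Decoding mohaof: m−9=d, o−10=e, h−1=g, a−9=r, o−10=e, f−1=e.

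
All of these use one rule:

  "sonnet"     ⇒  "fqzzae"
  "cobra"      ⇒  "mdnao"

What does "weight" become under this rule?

ftsuqi

The output letters match the input read backwards, each shifted +12: sonnet reversed is tennos. Two steps: reverse the string, then apply a Caesar shift of +12.
Applying it to weight: reverse → thgiew; then shift: t+12=f, h+12=t, g+12=s, i+12=u, e+12=q, w+12=i.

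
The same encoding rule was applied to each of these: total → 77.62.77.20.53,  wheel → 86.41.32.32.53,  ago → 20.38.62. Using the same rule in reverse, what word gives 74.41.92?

shy

t(#20)→77 and o(#15)→62: differences scale by 3, so n = 3·pos + 17. With a=1..z=26, the number is 3·pos + 17.
Reversing it on 74.41.92: 74→(74−17)÷3=19=s, 41→(41−17)÷3=8=h, 92→(92−17)÷3=25=y.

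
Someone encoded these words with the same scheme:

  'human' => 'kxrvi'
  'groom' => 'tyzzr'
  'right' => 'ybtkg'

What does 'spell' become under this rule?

pqlaa

h(7)→k(10) and u(20)→x(23) fit y≡17x+21 (mod 26); the inverse of 17 mod 26 is 23. Treating letters as 0–25, the rule is x ↦ 17x + 21 (mod 26).
For spell: s(18)→17·18+21≡15=p; p(15)→17·15+21≡16=q; e(4)→17·4+21≡11=l; l(11)→17·11+21≡0=a; l(11)→17·11+21≡0=a (all mod 26).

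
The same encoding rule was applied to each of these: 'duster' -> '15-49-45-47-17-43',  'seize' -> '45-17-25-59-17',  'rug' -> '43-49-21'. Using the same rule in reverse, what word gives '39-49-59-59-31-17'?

puzzle

d(#4)→15 and u(#21)→49: differences scale by 2, so n = 2·pos + 7. The formula is n = 2×(alphabet index, a=1) + 7.
Reversing it on 39-49-59-59-31-17: 39→(39−7)÷2=16=p, 49→(49−7)÷2=21=u, 59→(59−7)÷2=26=z, 59→(59−7)÷2=26=z, 31→(31−7)÷2=12=l, 17→(17−7)÷2=5=e.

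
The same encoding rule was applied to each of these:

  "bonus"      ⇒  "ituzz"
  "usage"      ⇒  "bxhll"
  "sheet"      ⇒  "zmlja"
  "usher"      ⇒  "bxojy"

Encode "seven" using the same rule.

Shifts by position in bonus: pos 0: b→i (+7), pos 1: o→t (+5), pos 2: n→u (+7), pos 3: u→z (+5) — repeating every 2. It's a Vigenère-style cipher with numeric key [7,5]: position i shifts by key[i mod 2].
On seven: s+7=z, e+5=j, v+7=c, e+5=j, n+7=u.

zjcju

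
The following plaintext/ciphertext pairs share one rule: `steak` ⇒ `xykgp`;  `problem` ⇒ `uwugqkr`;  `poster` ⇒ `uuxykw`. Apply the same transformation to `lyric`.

qdwoh

Vowels shift forward by 6 and consonants shift forward by 5.
Applying it to lyric: l(cons)+5=q, y(cons)+5=d, r(cons)+5=w, i(vowel)+6=o, c(cons)+5=h.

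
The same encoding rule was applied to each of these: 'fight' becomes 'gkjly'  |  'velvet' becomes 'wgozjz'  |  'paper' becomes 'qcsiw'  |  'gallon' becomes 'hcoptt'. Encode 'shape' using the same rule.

In fight: f→g is +1, i→k is +2, g→j is +3, h→l is +4 — the shift increases by 1 each position. Each letter shifts forward by (position + 1), i.e. 1, 2, 3, … — the shift grows by one for each successive letter.
For shape: s+1=t, h+2=j, a+3=d, p+4=t, e+5=j.

tjdtj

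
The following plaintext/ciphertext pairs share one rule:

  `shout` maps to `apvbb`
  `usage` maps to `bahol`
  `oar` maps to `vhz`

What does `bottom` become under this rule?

The shift depends on letter class: consonant s→a is +8, but vowel o→v is +7. Vowels shift forward by 7 and consonants shift forward by 8.
On bottom: b(cons)+8=j, o(vowel)+7=v, t(cons)+8=b, t(cons)+8=b, o(vowel)+7=v, m(cons)+8=u.

jvbbvu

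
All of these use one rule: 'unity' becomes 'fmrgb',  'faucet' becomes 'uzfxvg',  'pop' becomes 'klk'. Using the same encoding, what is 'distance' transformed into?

Each pair mirrors across the alphabet (u↔f, n↔m, i↔r): positions sum to 25. Each letter is replaced by its mirror in the alphabet: a↔z, b↔y, c↔x, and so on (the Atbash cipher).
On distance: d↔w, i↔r, s↔h, t↔g, a↔z, n↔m, c↔x, e↔v.

wrhgzmxv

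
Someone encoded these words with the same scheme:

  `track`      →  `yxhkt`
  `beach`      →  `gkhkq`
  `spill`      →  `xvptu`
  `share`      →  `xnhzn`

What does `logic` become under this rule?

qunql

In track: t→y is +5, r→x is +6, a→h is +7, c→k is +8 — the shift increases by 1 each position. The shift increases by 1 at each position, starting from +5: 5, 6, 7, ….
On logic: l+5=q, o+6=u, g+7=n, i+8=q, c+9=l.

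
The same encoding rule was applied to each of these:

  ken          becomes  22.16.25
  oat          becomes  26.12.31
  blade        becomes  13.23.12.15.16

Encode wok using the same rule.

34.26.22

k is letter #11 and maps to 22: an offset of 11. The number is (letter's place in the alphabet, a=1) + 11.
For wok: w=23→34, o=15→26, k=11→22.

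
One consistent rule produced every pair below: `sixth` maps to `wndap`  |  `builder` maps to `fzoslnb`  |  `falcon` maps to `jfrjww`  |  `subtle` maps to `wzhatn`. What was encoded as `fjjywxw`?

bedroom

In sixth: s→w is +4, i→n is +5, x→d is +6, t→a is +7 — the shift increases by 1 each position. The shift increases by 1 at each position, starting from +4: 4, 5, 6, ….
Reversing it on fjjywxw: f−4=b, j−5=e, j−6=d, y−7=r, w−8=o, x−9=o, w−10=m.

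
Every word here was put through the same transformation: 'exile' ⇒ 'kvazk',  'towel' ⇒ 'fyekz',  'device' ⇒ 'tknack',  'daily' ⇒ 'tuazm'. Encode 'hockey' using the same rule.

jycikm

Each letter's alphabet position (a=0..z=25) is mapped through 17·x+20 mod 26 — an affine cipher.
For hockey: h(7)→17·7+20≡9=j; o(14)→17·14+20≡24=y; c(2)→17·2+20≡2=c; k(10)→17·10+20≡8=i; e(4)→17·4+20≡10=k; y(24)→17·24+20≡12=m (all mod 26).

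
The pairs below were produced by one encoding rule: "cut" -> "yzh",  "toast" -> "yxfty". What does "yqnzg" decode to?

built

The output letters match the input read backwards, each shifted +5: cut reversed is tuc. Read the word backwards and shift each letter +5.
Decoding yqnzg: shift back: y−5=t, q−5=l, n−5=i, z−5=u, g−5=b → tliub; then reverse → built.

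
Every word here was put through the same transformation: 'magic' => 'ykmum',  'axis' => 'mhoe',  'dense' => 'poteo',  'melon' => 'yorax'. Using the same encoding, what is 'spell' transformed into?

ezkxv

It's a Vigenère-style cipher with numeric key [12,10,6]: position i shifts by key[i mod 3].
On spell: s+12=e, p+10=z, e+6=k, l+12=x, l+10=v.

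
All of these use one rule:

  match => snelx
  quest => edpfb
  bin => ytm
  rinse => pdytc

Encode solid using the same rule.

otwzd

The output letters match the input read backwards, each shifted +11: match reversed is hctam. Two steps: reverse the string, then apply a Caesar shift of +11.
Applying it to solid: reverse → dilos; then shift: d+11=o, i+11=t, l+11=w, o+11=z, s+11=d.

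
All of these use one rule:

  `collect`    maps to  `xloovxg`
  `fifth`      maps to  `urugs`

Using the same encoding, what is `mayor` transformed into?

Each pair mirrors across the alphabet (c↔x, o↔l, l↔o): positions sum to 25. Letters are reflected about the middle of the alphabet (position → 25−position): Atbash.
Applying it to mayor: m↔n, a↔z, y↔b, o↔l, r↔i.

nzbli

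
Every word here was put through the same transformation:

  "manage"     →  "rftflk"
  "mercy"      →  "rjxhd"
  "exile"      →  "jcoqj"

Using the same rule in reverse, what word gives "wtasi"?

It's a Vigenère-style cipher with numeric key [5,5,6]: position i shifts by key[i mod 3].
Undoing it on wtasi: w−5=r, t−5=o, a−6=u, s−5=n, i−5=d.

round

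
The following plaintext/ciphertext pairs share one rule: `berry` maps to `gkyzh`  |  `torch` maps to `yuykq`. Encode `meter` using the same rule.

In berry: b→g is +5, e→k is +6, r→y is +7, r→z is +8 — the shift increases by 1 each position. The shift increases by 1 at each position, starting from +5: 5, 6, 7, ….
For meter: m+5=r, e+6=k, t+7=a, e+8=m, r+9=a.

rkama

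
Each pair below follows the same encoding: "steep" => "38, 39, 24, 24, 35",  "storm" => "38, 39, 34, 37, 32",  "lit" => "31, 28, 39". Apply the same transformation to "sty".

s is letter #19 and maps to 38: an offset of 19. Letters become their 1-based position plus 19 (so a→20, b→21, …).
For sty: s=19→38, t=20→39, y=25→44.

38, 39, 44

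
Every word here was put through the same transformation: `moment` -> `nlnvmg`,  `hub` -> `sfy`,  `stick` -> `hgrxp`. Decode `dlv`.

This is the alphabet-reversal cipher (Atbash): a becomes z, b becomes y, etc.
Decoding dlv: d↔w, l↔o, v↔e.

woe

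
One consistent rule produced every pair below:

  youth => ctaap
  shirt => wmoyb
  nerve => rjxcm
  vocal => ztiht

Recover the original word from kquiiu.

global

In youth: y→c is +4, o→t is +5, u→a is +6, t→a is +7 — the shift increases by 1 each position. The shift increases by 1 at each position, starting from +4: 4, 5, 6, ….
Reversing it on kquiiu: k−4=g, q−5=l, u−6=o, i−7=b, i−8=a, u−9=l.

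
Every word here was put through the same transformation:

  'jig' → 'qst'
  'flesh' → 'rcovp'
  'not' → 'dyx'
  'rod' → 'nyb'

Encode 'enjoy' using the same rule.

Two steps: reverse the string, then apply a Caesar shift of +10.
Applying it to enjoy: reverse → yojne; then shift: y+10=i, o+10=y, j+10=t, n+10=x, e+10=o.

iytxo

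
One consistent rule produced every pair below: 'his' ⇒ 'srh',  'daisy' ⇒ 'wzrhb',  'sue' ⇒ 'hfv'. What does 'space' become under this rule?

hkzxv

Each pair mirrors across the alphabet (h↔s, i↔r, s↔h): positions sum to 25. Each letter is replaced by its mirror in the alphabet: a↔z, b↔y, c↔x, and so on (the Atbash cipher).
For space: s↔h, p↔k, a↔z, c↔x, e↔v.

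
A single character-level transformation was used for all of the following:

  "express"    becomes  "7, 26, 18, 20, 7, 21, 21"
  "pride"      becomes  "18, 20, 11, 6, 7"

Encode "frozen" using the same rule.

Each letter is replaced by its alphabet position (a=1..z=26) + 2.
Applying it to frozen: f=6→8, r=18→20, o=15→17, z=26→28, e=5→7, n=14→16.

8, 20, 17, 28, 7, 16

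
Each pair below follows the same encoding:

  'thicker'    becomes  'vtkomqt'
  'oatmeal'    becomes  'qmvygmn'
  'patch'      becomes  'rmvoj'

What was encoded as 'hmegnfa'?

Shifts by position in thicker: pos 0: t→v (+2), pos 1: h→t (+12), pos 2: i→k (+2), pos 3: c→o (+12) — repeating every 2. It's a Vigenère-style cipher with numeric key [2,12]: position i shifts by key[i mod 2].
Decoding hmegnfa: h−2=f, m−12=a, e−2=c, g−12=u, n−2=l, f−12=t, a−2=y.

faculty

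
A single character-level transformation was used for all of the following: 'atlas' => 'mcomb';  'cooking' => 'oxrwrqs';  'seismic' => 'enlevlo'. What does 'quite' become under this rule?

cdlfn

Shifts by position in atlas: pos 0: a→m (+12), pos 1: t→c (+9), pos 2: l→o (+3), pos 3: a→m (+12), pos 4: s→b (+9) — repeating every 3. A repeating key of period 3 is used — shifts +12, +9, +3 over and over.
On quite: q+12=c, u+9=d, i+3=l, t+12=f, e+9=n.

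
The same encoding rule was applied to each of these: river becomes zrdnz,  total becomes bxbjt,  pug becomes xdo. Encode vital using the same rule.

drbjt

The shift depends on letter class: consonant r→z is +8, but vowel i→r is +9. The rule splits by letter class: vowels +9, consonants +8.
On vital: v(cons)+8=d, i(vowel)+9=r, t(cons)+8=b, a(vowel)+9=j, l(cons)+8=t.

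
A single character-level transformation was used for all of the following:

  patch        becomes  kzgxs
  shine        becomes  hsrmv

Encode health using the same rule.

svzogs

Each pair mirrors across the alphabet (p↔k, a↔z, t↔g): positions sum to 25. This is the alphabet-reversal cipher (Atbash): a becomes z, b becomes y, etc.
For health: h↔s, e↔v, a↔z, l↔o, t↔g, h↔s.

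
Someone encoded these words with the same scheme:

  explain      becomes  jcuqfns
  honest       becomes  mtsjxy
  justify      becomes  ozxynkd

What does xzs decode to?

sun

Compare letters: e→j is +5, x→c is +5, p→u is +5 — a constant shift. Each letter is shifted forward by 5 in the alphabet (a Caesar shift of +5).
Reversing it on xzs: x−5=s, z−5=u, s−5=n.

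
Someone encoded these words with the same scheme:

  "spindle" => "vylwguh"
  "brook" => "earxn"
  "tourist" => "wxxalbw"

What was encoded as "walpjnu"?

trigger

Shifts by position in spindle: pos 0: s→v (+3), pos 1: p→y (+9), pos 2: i→l (+3), pos 3: n→w (+9) — repeating every 2. A repeating key of period 2 is used — shifts +3, +9 over and over.
Undoing it on walpjnu: w−3=t, a−9=r, l−3=i, p−9=g, j−3=g, n−9=e, u−3=r.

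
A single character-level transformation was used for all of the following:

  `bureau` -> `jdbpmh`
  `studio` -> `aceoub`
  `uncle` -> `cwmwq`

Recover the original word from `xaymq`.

probe

In bureau: b→j is +8, u→d is +9, r→b is +10, e→p is +11 — the shift increases by 1 each position. Letter i (0-indexed) is shifted by i+8, so successive shifts are 8, 9, 10, ….
Decoding xaymq: x−8=p, a−9=r, y−10=o, m−11=b, q−12=e.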